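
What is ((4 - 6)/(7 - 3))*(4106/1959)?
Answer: -2053/1959 ≈ -1.0480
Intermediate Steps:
((4 - 6)/(7 - 3))*(4106/1959) = (-2/4)*(4106*(1/1959)) = -2*¼*(4106/1959) = -½*4106/1959 = -2053/1959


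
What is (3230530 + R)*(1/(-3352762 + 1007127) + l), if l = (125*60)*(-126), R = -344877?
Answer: -6396410797551860653/2345635 ≈ -2.7269e+12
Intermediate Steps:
l = -945000 (l = 7500*(-126) = -945000)
(3230530 + R)*(1/(-3352762 + 1007127) + l) = (3230530 - 344877)*(1/(-3352762 + 1007127) - 945000) = 2885653*(1/(-2345635) - 945000) = 2885653*(-1/2345635 - 945000) = 2885653*(-2216625075001/2345635) = -6396410797551860653/2345635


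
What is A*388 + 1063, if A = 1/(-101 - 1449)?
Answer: 823631/775 ≈ 1062.8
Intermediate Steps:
A = -1/1550 (A = 1/(-1550) = -1/1550 ≈ -0.00064516)
A*388 + 1063 = -1/1550*388 + 1063 = -194/775 + 1063 = 823631/775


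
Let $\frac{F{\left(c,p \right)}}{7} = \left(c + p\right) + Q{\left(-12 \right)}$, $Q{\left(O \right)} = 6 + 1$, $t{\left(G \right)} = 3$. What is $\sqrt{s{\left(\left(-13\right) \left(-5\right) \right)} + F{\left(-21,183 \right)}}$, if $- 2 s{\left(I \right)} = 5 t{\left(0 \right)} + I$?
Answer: $3 \sqrt{127} \approx 33.808$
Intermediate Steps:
$Q{\left(O \right)} = 7$
$s{\left(I \right)} = - \frac{15}{2} - \frac{I}{2}$ ($s{\left(I \right)} = - \frac{5 \cdot 3 + I}{2} = - \frac{15 + I}{2} = - \frac{15}{2} - \frac{I}{2}$)
$F{\left(c,p \right)} = 49 + 7 c + 7 p$ ($F{\left(c,p \right)} = 7 \left(\left(c + p\right) + 7\right) = 7 \left(7 + c + p\right) = 49 + 7 c + 7 p$)
$\sqrt{s{\left(\left(-13\right) \left(-5\right) \right)} + F{\left(-21,183 \right)}} = \sqrt{\left(- \frac{15}{2} - \frac{\left(-13\right) \left(-5\right)}{2}\right) + \left(49 + 7 \left(-21\right) + 7 \cdot 183\right)} = \sqrt{\left(- \frac{15}{2} - \frac{65}{2}\right) + \left(49 - 147 + 1281\right)} = \sqrt{\left(- \frac{15}{2} - \frac{65}{2}\right) + 1183} = \sqrt{-40 + 1183} = \sqrt{1143} = 3 \sqrt{127}$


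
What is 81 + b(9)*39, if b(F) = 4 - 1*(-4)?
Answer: 393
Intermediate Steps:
b(F) = 8 (b(F) = 4 + 4 = 8)
81 + b(9)*39 = 81 + 8*39 = 81 + 312 = 393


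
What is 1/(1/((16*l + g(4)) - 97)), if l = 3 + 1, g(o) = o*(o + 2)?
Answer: -9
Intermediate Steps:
g(o) = o*(2 + o)
l = 4
1/(1/((16*l + g(4)) - 97)) = 1/(1/((16*4 + 4*(2 + 4)) - 97)) = 1/(1/((64 + 4*6) - 97)) = 1/(1/((64 + 24) - 97)) = 1/(1/(88 - 97)) = 1/(1/(-9)) = 1/(-⅑) = -9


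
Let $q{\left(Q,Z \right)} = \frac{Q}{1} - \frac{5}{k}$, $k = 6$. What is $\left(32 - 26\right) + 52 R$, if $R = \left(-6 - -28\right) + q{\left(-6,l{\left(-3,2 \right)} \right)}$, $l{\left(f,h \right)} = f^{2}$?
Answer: $\frac{2384}{3} \approx 794.67$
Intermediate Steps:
$q{\left(Q,Z \right)} = - \frac{5}{6} + Q$ ($q{\left(Q,Z \right)} = \frac{Q}{1} - \frac{5}{6} = Q 1 - \frac{5}{6} = Q - \frac{5}{6} = - \frac{5}{6} + Q$)
$R = \frac{91}{6}$ ($R = \left(-6 - -28\right) - \frac{41}{6} = \left(-6 + 28\right) - \frac{41}{6} = 22 - \frac{41}{6} = \frac{91}{6} \approx 15.167$)
$\left(32 - 26\right) + 52 R = \left(32 - 26\right) + 52 \cdot \frac{91}{6} = 6 + \frac{2366}{3} = \frac{2384}{3}$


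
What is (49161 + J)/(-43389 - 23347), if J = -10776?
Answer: -38385/66736 ≈ -0.57518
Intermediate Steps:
(49161 + J)/(-43389 - 23347) = (49161 - 10776)/(-43389 - 23347) = 38385/(-66736) = 38385*(-1/66736) = -38385/66736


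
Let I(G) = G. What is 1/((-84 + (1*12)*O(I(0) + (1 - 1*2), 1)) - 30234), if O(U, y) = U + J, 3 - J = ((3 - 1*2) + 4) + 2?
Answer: -1/30378 ≈ -3.2919e-5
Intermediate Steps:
J = -4 (J = 3 - (((3 - 1*2) + 4) + 2) = 3 - (((3 - 2) + 4) + 2) = 3 - ((1 + 4) + 2) = 3 - (5 + 2) = 3 - 1*7 = 3 - 7 = -4)
O(U, y) = -4 + U (O(U, y) = U - 4 = -4 + U)
1/((-84 + (1*12)*O(I(0) + (1 - 1*2), 1)) - 30234) = 1/((-84 + (1*12)*(-4 + (0 + (1 - 1*2)))) - 30234) = 1/((-84 + 12*(-4 + (0 + (1 - 2)))) - 30234) = 1/((-84 + 12*(-4 + (0 - 1))) - 30234) = 1/((-84 + 12*(-4 - 1)) - 30234) = 1/((-84 + 12*(-5)) - 30234) = 1/((-84 - 60) - 30234) = 1/(-144 - 30234) = 1/(-30378) = -1/30378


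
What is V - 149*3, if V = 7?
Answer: -440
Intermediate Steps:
V - 149*3 = 7 - 149*3 = 7 - 447 = -440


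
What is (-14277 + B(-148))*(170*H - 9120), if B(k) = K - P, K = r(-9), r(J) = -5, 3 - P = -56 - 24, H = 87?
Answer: -81449550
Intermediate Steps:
P = 83 (P = 3 - (-56 - 24) = 3 - 1*(-80) = 3 + 80 = 83)
K = -5
B(k) = -88 (B(k) = -5 - 1*83 = -5 - 83 = -88)
(-14277 + B(-148))*(170*H - 9120) = (-14277 - 88)*(170*87 - 9120) = -14365*(14790 - 9120) = -14365*5670 = -81449550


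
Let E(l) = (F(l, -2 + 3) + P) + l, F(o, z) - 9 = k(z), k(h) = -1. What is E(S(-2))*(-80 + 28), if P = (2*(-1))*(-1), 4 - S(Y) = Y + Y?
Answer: -936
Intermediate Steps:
S(Y) = 4 - 2*Y (S(Y) = 4 - (Y + Y) = 4 - 2*Y)
F(o, z) = 8 (F(o, z) = 9 - 1 = 8)
P = 2 (P = -2*(-1) = 2)
E(l) = 10 + l (E(l) = (8 + 2) + l = 10 + l)
E(S(-2))*(-80 + 28) = (10 + (4 - 2*(-2)))*(-80 + 28) = (10 + (4 + 4))*(-52) = (10 + 8)*(-52) = 18*(-52) = -936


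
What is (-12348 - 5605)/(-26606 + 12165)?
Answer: 17953/14441 ≈ 1.2432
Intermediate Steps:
(-12348 - 5605)/(-26606 + 12165) = -17953/(-14441) = -17953*(-1/14441) = 17953/14441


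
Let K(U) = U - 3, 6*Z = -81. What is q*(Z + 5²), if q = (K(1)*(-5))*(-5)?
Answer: -575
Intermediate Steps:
Z = -27/2 (Z = (⅙)*(-81) = -27/2 ≈ -13.500)
K(U) = -3 + U
q = -50 (q = ((-3 + 1)*(-5))*(-5) = -2*(-5)*(-5) = 10*(-5) = -50)
q*(Z + 5²) = -50*(-27/2 + 5²) = -50*(-27/2 + 25) = -50*23/2 = -575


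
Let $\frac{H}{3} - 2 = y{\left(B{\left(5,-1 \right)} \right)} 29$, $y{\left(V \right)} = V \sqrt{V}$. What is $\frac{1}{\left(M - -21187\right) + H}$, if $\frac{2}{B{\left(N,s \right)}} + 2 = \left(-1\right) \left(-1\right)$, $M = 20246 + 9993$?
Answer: $\frac{2143}{110221299} + \frac{29 i \sqrt{2}}{440885196} \approx 1.9443 \cdot 10^{-5} + 9.3022 \cdot 10^{-8} i$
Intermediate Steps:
$M = 30239$
$B{\left(N,s \right)} = -2$ ($B{\left(N,s \right)} = \frac{2}{-2 - -1} = \frac{2}{-2 + 1} = \frac{2}{-1} = 2 \left(-1\right) = -2$)
$y{\left(V \right)} = V^{\frac{3}{2}}$
$H = 6 - 174 i \sqrt{2}$ ($H = 6 + 3 \left(-2\right)^{\frac{3}{2}} \cdot 29 = 6 + 3 - 2 i \sqrt{2} \cdot 29 = 6 + 3 \left(- 58 i \sqrt{2}\right) = 6 - 174 i \sqrt{2} \approx 6.0 - 246.07 i$)
$\frac{1}{\left(M - -21187\right) + H} = \frac{1}{\left(30239 - -21187\right) + \left(6 - 174 i \sqrt{2}\right)} = \frac{1}{\left(30239 + 21187\right) + \left(6 - 174 i \sqrt{2}\right)} = \frac{1}{51426 + \left(6 - 174 i \sqrt{2}\right)} = \frac{1}{51432 - 174 i \sqrt{2}}$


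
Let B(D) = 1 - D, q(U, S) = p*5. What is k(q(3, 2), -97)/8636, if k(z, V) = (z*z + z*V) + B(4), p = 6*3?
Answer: -633/8636 ≈ -0.073298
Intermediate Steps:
p = 18
q(U, S) = 90 (q(U, S) = 18*5 = 90)
k(z, V) = -3 + z² + V*z (k(z, V) = (z*z + z*V) + (1 - 1*4) = (z² + V*z) + (1 - 4) = (z² + V*z) - 3 = -3 + z² + V*z)
k(q(3, 2), -97)/8636 = (-3 + 90² - 97*90)/8636 = (-3 + 8100 - 8730)*(1/8636) = -633*1/8636 = -633/8636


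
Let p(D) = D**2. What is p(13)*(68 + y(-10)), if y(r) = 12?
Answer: 13520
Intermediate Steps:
p(13)*(68 + y(-10)) = 13**2*(68 + 12) = 169*80 = 13520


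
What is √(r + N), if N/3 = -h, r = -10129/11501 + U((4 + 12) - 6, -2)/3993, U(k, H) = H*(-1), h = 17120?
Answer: 5*I*√730770195274251/596409 ≈ 226.63*I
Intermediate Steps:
U(k, H) = -H
r = -5774585/6560499 (r = -10129/11501 - 1*(-2)/3993 = -10129*1/11501 + 2*(1/3993) = -1447/1643 + 2/3993 = -5774585/6560499 ≈ -0.88021)
N = -51360 (N = 3*(-1*17120) = 3*(-17120) = -51360)
√(r + N) = √(-5774585/6560499 - 51360) = √(-336953003225/6560499) = 5*I*√730770195274251/596409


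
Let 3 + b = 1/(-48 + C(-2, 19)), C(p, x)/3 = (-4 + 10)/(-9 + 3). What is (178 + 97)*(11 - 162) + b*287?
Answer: -2161973/51 ≈ -42392.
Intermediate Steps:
C(p, x) = -3 (C(p, x) = 3*((-4 + 10)/(-9 + 3)) = 3*(6/(-6)) = 3*(6*(-⅙)) = 3*(-1) = -3)
b = -154/51 (b = -3 + 1/(-48 - 3) = -3 + 1/(-51) = -3 - 1/51 = -154/51 ≈ -3.0196)
(178 + 97)*(11 - 162) + b*287 = (178 + 97)*(11 - 162) - 154/51*287 = 275*(-151) - 44198/51 = -41525 - 44198/51 = -2161973/51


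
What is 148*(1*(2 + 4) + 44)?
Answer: 7400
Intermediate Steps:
148*(1*(2 + 4) + 44) = 148*(1*6 + 44) = 148*(6 + 44) = 148*50 = 7400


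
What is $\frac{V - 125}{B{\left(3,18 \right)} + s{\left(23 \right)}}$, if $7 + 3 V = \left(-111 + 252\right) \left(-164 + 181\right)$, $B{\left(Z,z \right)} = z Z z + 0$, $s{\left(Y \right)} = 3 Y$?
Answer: $\frac{2015}{3123} \approx 0.64521$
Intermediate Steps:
$B{\left(Z,z \right)} = Z z^{2}$ ($B{\left(Z,z \right)} = Z z z + 0 = Z z^{2} + 0 = Z z^{2}$)
$V = \frac{2390}{3}$ ($V = - \frac{7}{3} + \frac{\left(-111 + 252\right) \left(-164 + 181\right)}{3} = - \frac{7}{3} + \frac{141 \cdot 17}{3} = - \frac{7}{3} + \frac{1}{3} \cdot 2397 = - \frac{7}{3} + 799 = \frac{2390}{3} \approx 796.67$)
$\frac{V - 125}{B{\left(3,18 \right)} + s{\left(23 \right)}} = \frac{\frac{2390}{3} - 125}{3 \cdot 18^{2} + 3 \cdot 23} = \frac{2015}{3 \left(3 \cdot 324 + 69\right)} = \frac{2015}{3 \left(972 + 69\right)} = \frac{2015}{3 \cdot 1041} = \frac{2015}{3} \cdot \frac{1}{1041} = \frac{2015}{3123}$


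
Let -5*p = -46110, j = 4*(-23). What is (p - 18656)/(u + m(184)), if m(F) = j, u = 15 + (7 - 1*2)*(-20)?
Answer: 9434/177 ≈ 53.299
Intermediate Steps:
j = -92
p = 9222 (p = -1/5*(-46110) = 9222)
u = -85 (u = 15 + (7 - 2)*(-20) = 15 + 5*(-20) = 15 - 100 = -85)
m(F) = -92
(p - 18656)/(u + m(184)) = (9222 - 18656)/(-85 - 92) = -9434/(-177) = -9434*(-1/177) = 9434/177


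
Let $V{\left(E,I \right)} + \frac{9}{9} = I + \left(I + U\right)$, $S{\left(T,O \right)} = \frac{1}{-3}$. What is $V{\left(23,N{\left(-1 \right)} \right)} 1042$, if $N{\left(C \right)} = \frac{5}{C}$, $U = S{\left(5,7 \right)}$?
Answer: $- \frac{35428}{3} \approx -11809.0$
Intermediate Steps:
$S{\left(T,O \right)} = - \frac{1}{3}$
$U = - \frac{1}{3} \approx -0.33333$
$V{\left(E,I \right)} = - \frac{4}{3} + 2 I$ ($V{\left(E,I \right)} = -1 + \left(I + \left(I - \frac{1}{3}\right)\right) = -1 + \left(I + \left(- \frac{1}{3} + I\right)\right) = -1 + \left(- \frac{1}{3} + 2 I\right) = - \frac{4}{3} + 2 I$)
$V{\left(23,N{\left(-1 \right)} \right)} 1042 = \left(- \frac{4}{3} + 2 \frac{5}{-1}\right) 1042 = \left(- \frac{4}{3} + 2 \cdot 5 \left(-1\right)\right) 1042 = \left(- \frac{4}{3} + 2 \left(-5\right)\right) 1042 = \left(- \frac{4}{3} - 10\right) 1042 = \left(- \frac{34}{3}\right) 1042 = - \frac{35428}{3}$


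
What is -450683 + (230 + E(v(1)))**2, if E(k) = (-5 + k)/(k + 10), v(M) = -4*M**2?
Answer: -1593883/4 ≈ -3.9847e+5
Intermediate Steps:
E(k) = (-5 + k)/(10 + k)
-450683 + (230 + E(v(1)))**2 = -450683 + (230 + (-5 - 4*1**2)/(10 - 4*1**2))**2 = -450683 + (230 + (-5 - 4*1)/(10 - 4*1))**2 = -450683 + (230 + (-5 - 4)/(10 - 4))**2 = -450683 + (230 - 9/6)**2 = -450683 + (230 + (1/6)*(-9))**2 = -450683 + (230 - 3/2)**2 = -450683 + (457/2)**2 = -450683 + 208849/4 = -1593883/4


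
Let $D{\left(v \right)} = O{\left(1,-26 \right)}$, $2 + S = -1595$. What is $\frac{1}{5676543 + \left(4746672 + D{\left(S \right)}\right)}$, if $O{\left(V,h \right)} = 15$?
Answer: $\frac{1}{10423230} \approx 9.594 \cdot 10^{-8}$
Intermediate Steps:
$S = -1597$ ($S = -2 - 1595 = -1597$)
$D{\left(v \right)} = 15$
$\frac{1}{5676543 + \left(4746672 + D{\left(S \right)}\right)} = \frac{1}{5676543 + \left(4746672 + 15\right)} = \frac{1}{5676543 + 4746687} = \frac{1}{10423230}$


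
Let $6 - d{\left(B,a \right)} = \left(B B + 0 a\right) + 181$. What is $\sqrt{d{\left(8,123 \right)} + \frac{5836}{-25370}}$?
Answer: $\frac{i \sqrt{38494319605}}{12685} \approx 15.467 i$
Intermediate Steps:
$d{\left(B,a \right)} = -175 - B^{2}$ ($d{\left(B,a \right)} = 6 - \left(\left(B B + 0 a\right) + 181\right) = 6 - \left(\left(B^{2} + 0\right) + 181\right) = 6 - \left(B^{2} + 181\right) = 6 - \left(181 + B^{2}\right) = -175 - B^{2}$)
$\sqrt{d{\left(8,123 \right)} + \frac{5836}{-25370}} = \sqrt{\left(-175 - 8^{2}\right) + \frac{5836}{-25370}} = \sqrt{\left(-175 - 64\right) + 5836 \left(- \frac{1}{25370}\right)} = \sqrt{\left(-175 - 64\right) - \frac{2918}{12685}} = \sqrt{-239 - \frac{2918}{12685}} = \sqrt{- \frac{3034633}{12685}} = \frac{i \sqrt{38494319605}}{12685}$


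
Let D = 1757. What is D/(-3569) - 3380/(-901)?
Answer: 10480163/3215669 ≈ 3.2591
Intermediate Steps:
D/(-3569) - 3380/(-901) = 1757/(-3569) - 3380/(-901) = 1757*(-1/3569) - 3380*(-1/901) = -1757/3569 + 3380/901 = 10480163/3215669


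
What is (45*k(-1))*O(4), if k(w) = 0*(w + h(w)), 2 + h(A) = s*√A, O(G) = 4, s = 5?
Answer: 0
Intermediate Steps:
h(A) = -2 + 5*√A
k(w) = 0 (k(w) = 0*(w + (-2 + 5*√w)) = 0*(-2 + w + 5*√w) = 0)
(45*k(-1))*O(4) = (45*0)*4 = 0*4 = 0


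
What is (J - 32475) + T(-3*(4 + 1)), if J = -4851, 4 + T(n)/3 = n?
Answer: -37383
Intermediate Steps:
T(n) = -12 + 3*n
(J - 32475) + T(-3*(4 + 1)) = (-4851 - 32475) + (-12 + 3*(-3*(4 + 1))) = -37326 + (-12 + 3*(-3*5)) = -37326 + (-12 + 3*(-15)) = -37326 + (-12 - 45) = -37326 - 57 = -37383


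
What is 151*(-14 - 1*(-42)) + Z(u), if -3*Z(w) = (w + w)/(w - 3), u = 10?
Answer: 88768/21 ≈ 4227.0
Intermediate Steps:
Z(w) = -2*w/(3*(-3 + w)) (Z(w) = -(w + w)/(3*(w - 3)) = -2*w/(3*(-3 + w)))
151*(-14 - 1*(-42)) + Z(u) = 151*(-14 - 1*(-42)) - 2*10/(-9 + 3*10) = 151*(-14 + 42) - 2*10/(-9 + 30) = 151*28 - 2*10/21 = 4228 - 2*10*1/21 = 4228 - 20/21 = 88768/21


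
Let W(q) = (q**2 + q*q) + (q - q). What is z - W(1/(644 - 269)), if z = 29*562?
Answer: 2291906248/140625 ≈ 16298.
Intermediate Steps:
W(q) = 2*q**2 (W(q) = (q**2 + q**2) + 0 = 2*q**2 + 0 = 2*q**2)
z = 16298
z - W(1/(644 - 269)) = 16298 - 2*(1/(644 - 269))**2 = 16298 - 2*(1/375)**2 = 16298 - 2/140625 = 2291906248/140625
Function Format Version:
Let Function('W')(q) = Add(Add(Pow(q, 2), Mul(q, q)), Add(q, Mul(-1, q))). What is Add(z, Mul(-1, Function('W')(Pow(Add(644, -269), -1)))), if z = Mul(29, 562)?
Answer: Rational(2291906248, 140625) ≈ 16298.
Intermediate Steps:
Function('W')(q) = Mul(2, Pow(q, 2)) (Function('W')(q) = Add(Add(Pow(q, 2), Pow(q, 2)), 0) = Add(Mul(2, Pow(q, 2)), 0) = Mul(2, Pow(q, 2)))
z = 16298
Add(z, Mul(-1, Function('W')(Pow(Add(644, -269), -1)))) = Add(16298, Mul(-1, Mul(2, Pow(Pow(Add(644, -269), -1), 2)))) = Add(16298, Mul(-1, Mul(2, Pow(Pow(375, -1), 2)))) = Add(16298, Mul(-1, Mul(2, Pow(Rational(1, 375), 2)))) = Add(16298, Mul(-1, Mul(2, Rational(1, 140625)))) = Add(16298, Mul(-1, Rational(2, 140625))) = Add(16298, Rational(-2, 140625)) = Rational(2291906248, 140625)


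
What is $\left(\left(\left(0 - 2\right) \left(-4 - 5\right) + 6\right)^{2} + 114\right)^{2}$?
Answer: $476100$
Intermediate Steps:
$\left(\left(\left(0 - 2\right) \left(-4 - 5\right) + 6\right)^{2} + 114\right)^{2} = \left(\left(\left(-2\right) \left(-9\right) + 6\right)^{2} + 114\right)^{2} = \left(\left(18 + 6\right)^{2} + 114\right)^{2} = \left(24^{2} + 114\right)^{2} = \left(576 + 114\right)^{2} = 690^{2} = 476100$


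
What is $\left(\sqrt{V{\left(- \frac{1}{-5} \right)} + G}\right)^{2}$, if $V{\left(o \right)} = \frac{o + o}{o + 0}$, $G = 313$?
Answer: $315$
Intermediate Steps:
$V{\left(o \right)} = 2$ ($V{\left(o \right)} = \frac{2 o}{o} = 2$)
$\left(\sqrt{V{\left(- \frac{1}{-5} \right)} + G}\right)^{2} = \left(\sqrt{2 + 313}\right)^{2} = \left(\sqrt{315}\right)^{2} = \left(3 \sqrt{35}\right)^{2} = 315$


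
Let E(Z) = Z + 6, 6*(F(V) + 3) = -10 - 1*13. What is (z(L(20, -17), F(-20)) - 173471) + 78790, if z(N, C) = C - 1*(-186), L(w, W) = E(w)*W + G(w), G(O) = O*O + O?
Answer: -567011/6 ≈ -94502.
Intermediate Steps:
F(V) = -41/6 (F(V) = -3 + (-10 - 1*13)/6 = -3 + (-10 - 13)/6 = -3 + (1/6)*(-23) = -3 - 23/6 = -41/6)
E(Z) = 6 + Z
G(O) = O + O**2 (G(O) = O**2 + O = O + O**2)
L(w, W) = W*(6 + w) + w*(1 + w) (L(w, W) = (6 + w)*W + w*(1 + w) = W*(6 + w) + w*(1 + w))
z(N, C) = 186 + C (z(N, C) = C + 186 = 186 + C)
(z(L(20, -17), F(-20)) - 173471) + 78790 = ((186 - 41/6) - 173471) + 78790 = (1075/6 - 173471) + 78790 = -1039751/6 + 78790 = -567011/6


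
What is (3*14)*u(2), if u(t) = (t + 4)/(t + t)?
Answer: 63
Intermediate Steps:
u(t) = (4 + t)/(2*t) (u(t) = (4 + t)/((2*t)) = (4 + t)*(1/(2*t)) = (4 + t)/(2*t))
(3*14)*u(2) = (3*14)*((½)*(4 + 2)/2) = 42*((½)*(½)*6) = 42*(3/2) = 63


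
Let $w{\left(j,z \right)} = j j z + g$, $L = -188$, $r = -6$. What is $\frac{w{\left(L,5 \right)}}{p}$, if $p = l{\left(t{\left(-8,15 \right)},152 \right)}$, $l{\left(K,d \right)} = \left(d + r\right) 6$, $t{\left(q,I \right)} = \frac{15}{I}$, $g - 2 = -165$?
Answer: $\frac{176557}{876} \approx 201.55$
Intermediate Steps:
$g = -163$ ($g = 2 - 165 = -163$)
$l{\left(K,d \right)} = -36 + 6 d$ ($l{\left(K,d \right)} = \left(d - 6\right) 6 = \left(-6 + d\right) 6 = -36 + 6 d$)
$p = 876$ ($p = -36 + 6 \cdot 152 = -36 + 912 = 876$)
$w{\left(j,z \right)} = -163 + z j^{2}$ ($w{\left(j,z \right)} = j j z - 163 = j^{2} z - 163 = z j^{2} - 163 = -163 + z j^{2}$)
$\frac{w{\left(L,5 \right)}}{p} = \frac{-163 + 5 \left(-188\right)^{2}}{876} = \left(-163 + 5 \cdot 35344\right) \frac{1}{876} = \left(-163 + 176720\right) \frac{1}{876} = 176557 \cdot \frac{1}{876} = \frac{176557}{876}$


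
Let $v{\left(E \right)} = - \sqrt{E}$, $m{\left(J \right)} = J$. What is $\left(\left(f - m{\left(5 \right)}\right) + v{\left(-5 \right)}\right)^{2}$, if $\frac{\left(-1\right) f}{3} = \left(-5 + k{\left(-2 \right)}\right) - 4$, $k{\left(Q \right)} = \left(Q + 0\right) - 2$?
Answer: $\left(-34 + i \sqrt{5}\right)^{2} \approx 1151.0 - 152.05 i$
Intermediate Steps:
$k{\left(Q \right)} = -2 + Q$ ($k{\left(Q \right)} = Q - 2 = -2 + Q$)
$f = 39$ ($f = - 3 \left(\left(-5 - 4\right) - 4\right) = - 3 \left(-9 - 4\right) = \left(-3\right) \left(-13\right) = 39$)
$\left(\left(f - m{\left(5 \right)}\right) + v{\left(-5 \right)}\right)^{2} = \left(\left(39 - 5\right) - \sqrt{-5}\right)^{2} = \left(\left(39 - 5\right) - i \sqrt{5}\right)^{2} = \left(34 - i \sqrt{5}\right)^{2}$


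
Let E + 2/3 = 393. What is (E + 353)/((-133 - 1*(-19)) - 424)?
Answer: -1118/807 ≈ -1.3854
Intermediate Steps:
E = 1177/3 (E = -⅔ + 393 = 1177/3 ≈ 392.33)
(E + 353)/((-133 - 1*(-19)) - 424) = (1177/3 + 353)/((-133 - 1*(-19)) - 424) = 2236/(3*((-133 + 19) - 424)) = 2236/(3*(-114 - 424)) = (2236/3)/(-538) = (2236/3)*(-1/538) = -1118/807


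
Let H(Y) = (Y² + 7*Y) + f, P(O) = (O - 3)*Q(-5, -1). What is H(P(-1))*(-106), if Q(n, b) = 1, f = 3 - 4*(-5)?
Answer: -1166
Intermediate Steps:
f = 23 (f = 3 + 20 = 23)
P(O) = -3 + O (P(O) = (O - 3)*1 = (-3 + O)*1 = -3 + O)
H(Y) = 23 + Y² + 7*Y (H(Y) = (Y² + 7*Y) + 23 = 23 + Y² + 7*Y)
H(P(-1))*(-106) = (23 + (-3 - 1)² + 7*(-3 - 1))*(-106) = (23 + (-4)² + 7*(-4))*(-106) = (23 + 16 - 28)*(-106) = 11*(-106) = -1166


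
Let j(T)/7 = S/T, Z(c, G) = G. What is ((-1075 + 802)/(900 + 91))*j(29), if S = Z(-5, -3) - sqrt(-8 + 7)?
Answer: 5733/28739 + 1911*I/28739 ≈ 0.19949 + 0.066495*I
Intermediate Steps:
S = -3 - I (S = -3 - sqrt(-8 + 7) = -3 - sqrt(-1) = -3 - I ≈ -3.0 - 1.0*I)
j(T) = 7*(-3 - I)/T (j(T) = 7*((-3 - I)/T) = 7*(-3 - I)/T)
((-1075 + 802)/(900 + 91))*j(29) = ((-1075 + 802)/(900 + 91))*(7*(-3 - I)/29) = (-273/991)*(7*(1/29)*(-3 - I)) = (-273*1/991)*(-21/29 - 7*I/29) = -273*(-21/29 - 7*I/29)/991 = 5733/28739 + 1911*I/28739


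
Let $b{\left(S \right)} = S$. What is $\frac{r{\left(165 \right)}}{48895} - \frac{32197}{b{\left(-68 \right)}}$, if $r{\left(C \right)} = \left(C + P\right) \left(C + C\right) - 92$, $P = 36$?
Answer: $\frac{1578776499}{3324860} \approx 474.84$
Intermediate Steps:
$r{\left(C \right)} = -92 + 2 C \left(36 + C\right)$ ($r{\left(C \right)} = \left(C + 36\right) \left(C + C\right) - 92 = \left(36 + C\right) 2 C - 92 = 2 C \left(36 + C\right) - 92 = -92 + 2 C \left(36 + C\right)$)
$\frac{r{\left(165 \right)}}{48895} - \frac{32197}{b{\left(-68 \right)}} = \frac{-92 + 2 \cdot 165^{2} + 72 \cdot 165}{48895} - \frac{32197}{-68} = \left(-92 + 2 \cdot 27225 + 11880\right) \frac{1}{48895} - - \frac{32197}{68} = \left(-92 + 54450 + 11880\right) \frac{1}{48895} + \frac{32197}{68} = 66238 \cdot \frac{1}{48895} + \frac{32197}{68} = \frac{66238}{48895} + \frac{32197}{68} = \frac{1578776499}{3324860}$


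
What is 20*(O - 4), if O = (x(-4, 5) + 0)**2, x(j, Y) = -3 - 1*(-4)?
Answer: -60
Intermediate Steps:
x(j, Y) = 1 (x(j, Y) = -3 + 4 = 1)
O = 1 (O = (1 + 0)**2 = 1**2 = 1)
20*(O - 4) = 20*(1 - 4) = 20*(-3) = -60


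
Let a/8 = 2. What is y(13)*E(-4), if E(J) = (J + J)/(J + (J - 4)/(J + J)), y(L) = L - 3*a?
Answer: -280/3 ≈ -93.333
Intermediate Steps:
a = 16 (a = 8*2 = 16)
y(L) = -48 + L (y(L) = L - 3*16 = L - 48 = -48 + L)
E(J) = 2*J/(J + (-4 + J)/(2*J)) (E(J) = (2*J)/(J + (-4 + J)/((2*J))) = (2*J)/(J + (-4 + J)*(1/(2*J))) = (2*J)/(J + (-4 + J)/(2*J)) = 2*J/(J + (-4 + J)/(2*J)))
y(13)*E(-4) = (-48 + 13)*(4*(-4)**2/(-4 - 4 + 2*(-4)**2)) = -140*16/(-4 - 4 + 2*16) = -140*16/(-4 - 4 + 32) = -140*16/24 = -35*8/3 = -280/3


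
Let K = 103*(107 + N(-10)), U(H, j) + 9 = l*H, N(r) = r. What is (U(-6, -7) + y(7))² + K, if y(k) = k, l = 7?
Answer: 11927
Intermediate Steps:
U(H, j) = -9 + 7*H
K = 9991 (K = 103*(107 - 10) = 103*97 = 9991)
(U(-6, -7) + y(7))² + K = ((-9 + 7*(-6)) + 7)² + 9991 = ((-9 - 42) + 7)² + 9991 = (-51 + 7)² + 9991 = (-44)² + 9991 = 1936 + 9991 = 11927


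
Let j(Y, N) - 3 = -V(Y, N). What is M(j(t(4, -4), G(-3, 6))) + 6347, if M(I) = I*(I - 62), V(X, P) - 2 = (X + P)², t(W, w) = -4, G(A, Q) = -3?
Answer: 11627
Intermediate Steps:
V(X, P) = 2 + (P + X)² (V(X, P) = 2 + (X + P)² = 2 + (P + X)²)
j(Y, N) = 1 - (N + Y)² (j(Y, N) = 3 - (2 + (N + Y)²) = 3 + (-2 - (N + Y)²) = 1 - (N + Y)²)
M(I) = I*(-62 + I)
M(j(t(4, -4), G(-3, 6))) + 6347 = (1 - (-3 - 4)²)*(-62 + (1 - (-3 - 4)²)) + 6347 = (1 - 1*(-7)²)*(-62 + (1 - 1*(-7)²)) + 6347 = (1 - 1*49)*(-62 + (1 - 1*49)) + 6347 = (1 - 49)*(-62 + (1 - 49)) + 6347 = -48*(-62 - 48) + 6347 = -48*(-110) + 6347 = 5280 + 6347 = 11627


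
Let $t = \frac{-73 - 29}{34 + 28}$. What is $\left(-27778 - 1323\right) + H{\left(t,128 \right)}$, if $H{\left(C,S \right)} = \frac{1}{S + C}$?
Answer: $- \frac{113988586}{3917} \approx -29101.0$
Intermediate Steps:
$t = - \frac{51}{31}$ ($t = - \frac{102}{62} = \left(-102\right) \frac{1}{62} = - \frac{51}{31} \approx -1.6452$)
$H{\left(C,S \right)} = \frac{1}{C + S}$
$\left(-27778 - 1323\right) + H{\left(t,128 \right)} = \left(-27778 - 1323\right) + \frac{1}{- \frac{51}{31} + 128} = -29101 + \frac{1}{\frac{3917}{31}} = -29101 + \frac{31}{3917} = - \frac{113988586}{3917}$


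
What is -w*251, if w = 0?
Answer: 0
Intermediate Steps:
-w*251 = -0*251 = -1*0 = 0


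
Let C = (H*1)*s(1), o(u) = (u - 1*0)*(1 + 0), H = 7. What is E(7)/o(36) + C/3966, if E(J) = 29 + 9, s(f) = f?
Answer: 6290/5949 ≈ 1.0573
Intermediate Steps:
o(u) = u (o(u) = (u + 0)*1 = u*1 = u)
E(J) = 38
C = 7 (C = (7*1)*1 = 7*1 = 7)
E(7)/o(36) + C/3966 = 38/36 + 7/3966 = 38*(1/36) + 7*(1/3966) = 19/18 + 7/3966 = 6290/5949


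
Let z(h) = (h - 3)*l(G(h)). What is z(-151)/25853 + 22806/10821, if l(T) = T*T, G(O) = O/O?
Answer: 195979028/93251771 ≈ 2.1016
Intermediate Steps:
G(O) = 1
l(T) = T²
z(h) = -3 + h (z(h) = (h - 3)*1² = (-3 + h)*1 = -3 + h)
z(-151)/25853 + 22806/10821 = (-3 - 151)/25853 + 22806/10821 = -154*1/25853 + 22806*(1/10821) = -154/25853 + 7602/3607 = 195979028/93251771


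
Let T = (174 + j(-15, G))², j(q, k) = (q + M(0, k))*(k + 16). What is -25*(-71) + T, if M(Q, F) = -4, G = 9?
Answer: 92376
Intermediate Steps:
j(q, k) = (-4 + q)*(16 + k) (j(q, k) = (q - 4)*(k + 16) = (-4 + q)*(16 + k))
T = 90601 (T = (174 + (-64 - 4*9 + 16*(-15) + 9*(-15)))² = (174 + (-64 - 36 - 240 - 135))² = (174 - 475)² = (-301)² = 90601)
-25*(-71) + T = -25*(-71) + 90601 = 1775 + 90601 = 92376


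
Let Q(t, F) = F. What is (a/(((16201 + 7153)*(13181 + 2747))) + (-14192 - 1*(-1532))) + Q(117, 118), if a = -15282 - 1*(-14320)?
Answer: -2332702333233/185991256 ≈ -12542.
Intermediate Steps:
a = -962 (a = -15282 + 14320 = -962)
(a/(((16201 + 7153)*(13181 + 2747))) + (-14192 - 1*(-1532))) + Q(117, 118) = (-962*1/((13181 + 2747)*(16201 + 7153)) + (-14192 - 1*(-1532))) + 118 = (-962/(23354*15928) + (-14192 + 1532)) + 118 = (-962/371982512 - 12660) + 118 = (-962*1/371982512 - 12660) + 118 = (-481/185991256 - 12660) + 118 = -2354649301441/185991256 + 118 = -2332702333233/185991256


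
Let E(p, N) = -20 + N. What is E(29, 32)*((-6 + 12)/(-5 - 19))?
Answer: -3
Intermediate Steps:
E(29, 32)*((-6 + 12)/(-5 - 19)) = (-20 + 32)*((-6 + 12)/(-5 - 19)) = 12*(6/(-24)) = 12*(6*(-1/24)) = 12*(-¼) = -3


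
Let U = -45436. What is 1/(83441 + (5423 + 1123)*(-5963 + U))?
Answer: -1/336374413 ≈ -2.9729e-9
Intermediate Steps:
1/(83441 + (5423 + 1123)*(-5963 + U)) = 1/(83441 + (5423 + 1123)*(-5963 - 45436)) = 1/(83441 + 6546*(-51399)) = 1/(83441 - 336457854) = 1/(-336374413) = -1/336374413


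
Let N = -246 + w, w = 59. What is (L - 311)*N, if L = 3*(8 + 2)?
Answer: 52547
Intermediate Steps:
N = -187 (N = -246 + 59 = -187)
L = 30 (L = 3*10 = 30)
(L - 311)*N = (30 - 311)*(-187) = -281*(-187) = 52547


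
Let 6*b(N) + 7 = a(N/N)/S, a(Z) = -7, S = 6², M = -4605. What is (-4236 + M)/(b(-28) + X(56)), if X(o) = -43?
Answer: 1909656/9547 ≈ 200.03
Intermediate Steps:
S = 36
b(N) = -259/216 (b(N) = -7/6 + (-7/36)/6 = -7/6 + (-7*1/36)/6 = -7/6 + (⅙)*(-7/36) = -7/6 - 7/216 = -259/216)
(-4236 + M)/(b(-28) + X(56)) = (-4236 - 4605)/(-259/216 - 43) = -8841/(-9547/216) = -8841*(-216/9547) = 1909656/9547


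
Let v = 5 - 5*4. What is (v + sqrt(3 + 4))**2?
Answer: (15 - sqrt(7))**2 ≈ 152.63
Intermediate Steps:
v = -15 (v = 5 - 20 = -15)
(v + sqrt(3 + 4))**2 = (-15 + sqrt(3 + 4))**2 = (-15 + sqrt(7))**2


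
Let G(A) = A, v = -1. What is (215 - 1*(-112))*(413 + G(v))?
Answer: 134724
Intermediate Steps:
(215 - 1*(-112))*(413 + G(v)) = (215 - 1*(-112))*(413 - 1) = (215 + 112)*412 = 327*412 = 134724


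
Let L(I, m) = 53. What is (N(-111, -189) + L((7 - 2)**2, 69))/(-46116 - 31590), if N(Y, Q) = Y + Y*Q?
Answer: -20921/77706 ≈ -0.26923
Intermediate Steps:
N(Y, Q) = Y + Q*Y
(N(-111, -189) + L((7 - 2)**2, 69))/(-46116 - 31590) = (-111*(1 - 189) + 53)/(-46116 - 31590) = (-111*(-188) + 53)/(-77706) = (20868 + 53)*(-1/77706) = 20921*(-1/77706) = -20921/77706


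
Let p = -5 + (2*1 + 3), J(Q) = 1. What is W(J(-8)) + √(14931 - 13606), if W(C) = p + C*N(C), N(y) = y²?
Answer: 1 + 5*√53 ≈ 37.401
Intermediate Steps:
p = 0 (p = -5 + (2 + 3) = -5 + 5 = 0)
W(C) = C³ (W(C) = 0 + C*C² = 0 + C³ = C³)
W(J(-8)) + √(14931 - 13606) = 1³ + √(14931 - 13606) = 1 + √1325 = 1 + 5*√53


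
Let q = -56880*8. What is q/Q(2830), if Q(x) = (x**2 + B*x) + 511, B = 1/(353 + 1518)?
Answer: -851379840/14985610811 ≈ -0.056813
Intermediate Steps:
B = 1/1871 ≈ 0.00053447
Q(x) = 511 + x**2 + x/1871 (Q(x) = (x**2 + x/1871) + 511 = 511 + x**2 + x/1871)
q = -455040
q/Q(2830) = -455040/(511 + 2830**2 + (1/1871)*2830) = -455040/(511 + 8008900 + 2830/1871) = -455040/14985610811/1871 = -455040*1871/14985610811 = -851379840/14985610811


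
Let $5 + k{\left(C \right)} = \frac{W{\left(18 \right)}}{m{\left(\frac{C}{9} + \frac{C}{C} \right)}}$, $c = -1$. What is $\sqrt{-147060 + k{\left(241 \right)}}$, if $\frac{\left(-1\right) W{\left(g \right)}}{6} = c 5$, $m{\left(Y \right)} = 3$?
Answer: $i \sqrt{147055} \approx 383.48 i$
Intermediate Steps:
$W{\left(g \right)} = 30$ ($W{\left(g \right)} = - 6 \left(\left(-1\right) 5\right) = \left(-6\right) \left(-5\right) = 30$)
$k{\left(C \right)} = 5$ ($k{\left(C \right)} = -5 + \frac{30}{3} = -5 + 30 \cdot \frac{1}{3} = -5 + 10 = 5$)
$\sqrt{-147060 + k{\left(241 \right)}} = \sqrt{-147060 + 5} = \sqrt{-147055} = i \sqrt{147055}$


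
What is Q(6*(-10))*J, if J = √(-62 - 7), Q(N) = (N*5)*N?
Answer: 18000*I*√69 ≈ 1.4952e+5*I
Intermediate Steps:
Q(N) = 5*N² (Q(N) = (5*N)*N = 5*N²)
J = I*√69 (J = √(-69) = I*√69 ≈ 8.3066*I)
Q(6*(-10))*J = (5*(6*(-10))²)*(I*√69) = (5*(-60)²)*(I*√69) = (5*3600)*(I*√69) = 18000*(I*√69) = 18000*I*√69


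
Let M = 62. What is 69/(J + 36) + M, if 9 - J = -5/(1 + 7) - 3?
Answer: 24670/389 ≈ 63.419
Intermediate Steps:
J = 101/8 (J = 9 - (-5/(1 + 7) - 3) = 9 - (-5/8 - 3) = 9 - 1*(-29/8) = 9 + 29/8 = 101/8 ≈ 12.625)
69/(J + 36) + M = 69/(101/8 + 36) + 62 = 69/(389/8) + 62 = 69*(8/389) + 62 = 552/389 + 62 = 24670/389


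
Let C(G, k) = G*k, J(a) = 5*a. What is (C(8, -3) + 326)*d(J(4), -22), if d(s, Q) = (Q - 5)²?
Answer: 220158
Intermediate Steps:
d(s, Q) = (-5 + Q)²
(C(8, -3) + 326)*d(J(4), -22) = (8*(-3) + 326)*(-5 - 22)² = (-24 + 326)*(-27)² = 302*729 = 220158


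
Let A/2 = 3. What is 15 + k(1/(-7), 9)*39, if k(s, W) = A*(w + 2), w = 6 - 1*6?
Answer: 483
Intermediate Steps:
A = 6 (A = 2*3 = 6)
w = 0 (w = 6 - 6 = 0)
k(s, W) = 12 (k(s, W) = 6*(0 + 2) = 6*2 = 12)
15 + k(1/(-7), 9)*39 = 15 + 12*39 = 15 + 468 = 483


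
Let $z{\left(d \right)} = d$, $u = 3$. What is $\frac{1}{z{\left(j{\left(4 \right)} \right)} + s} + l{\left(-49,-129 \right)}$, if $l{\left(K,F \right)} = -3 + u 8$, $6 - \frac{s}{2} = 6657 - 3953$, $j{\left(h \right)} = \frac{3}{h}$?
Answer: $\frac{453197}{21581} \approx 21.0$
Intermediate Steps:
$s = -5396$ ($s = 12 - 2 \left(6657 - 3953\right) = 12 - 5408 = -5396$)
$l{\left(K,F \right)} = 21$ ($l{\left(K,F \right)} = -3 + 3 \cdot 8 = -3 + 24 = 21$)
$\frac{1}{z{\left(j{\left(4 \right)} \right)} + s} + l{\left(-49,-129 \right)} = \frac{1}{\frac{3}{4} - 5396} + 21 = \frac{1}{- \frac{21581}{4}} + 21 = - \frac{4}{21581} + 21 = \frac{453197}{21581}$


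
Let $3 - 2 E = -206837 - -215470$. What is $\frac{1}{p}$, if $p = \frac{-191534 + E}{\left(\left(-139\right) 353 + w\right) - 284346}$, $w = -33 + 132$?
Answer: $\frac{333314}{195849} \approx 1.7019$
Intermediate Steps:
$E = -4315$ ($E = \frac{3}{2} - \frac{-206837 - -215470}{2} = \frac{3}{2} - \frac{-206837 + 215470}{2} = \frac{3}{2} - \frac{8633}{2} = -4315$)
$w = 99$
$p = \frac{195849}{333314}$ ($p = \frac{-191534 - 4315}{\left(\left(-139\right) 353 + 99\right) - 284346} = - \frac{195849}{\left(-49067 + 99\right) - 284346} = - \frac{195849}{-48968 - 284346} = - \frac{195849}{-333314} = \left(-195849\right) \left(- \frac{1}{333314}\right) = \frac{195849}{333314} \approx 0.58758$)
$\frac{1}{p} = \frac{1}{\frac{195849}{333314}} = \frac{333314}{195849}$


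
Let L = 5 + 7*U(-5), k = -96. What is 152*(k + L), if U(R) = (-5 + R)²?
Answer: 92568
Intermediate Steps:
L = 705 (L = 5 + 7*(-5 - 5)² = 5 + 7*(-10)² = 5 + 7*100 = 5 + 700 = 705)
152*(k + L) = 152*(-96 + 705) = 152*609 = 92568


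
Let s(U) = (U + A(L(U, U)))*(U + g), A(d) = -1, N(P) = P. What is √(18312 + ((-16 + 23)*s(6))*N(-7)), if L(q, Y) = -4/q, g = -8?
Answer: √18802 ≈ 137.12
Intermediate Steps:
s(U) = (-1 + U)*(-8 + U) (s(U) = (U - 1)*(U - 8) = (-1 + U)*(-8 + U))
√(18312 + ((-16 + 23)*s(6))*N(-7)) = √(18312 + ((-16 + 23)*(8 + 6² - 9*6))*(-7)) = √(18312 + (7*(8 + 36 - 54))*(-7)) = √(18312 + (7*(-10))*(-7)) = √(18312 - 70*(-7)) = √(18312 + 490) = √18802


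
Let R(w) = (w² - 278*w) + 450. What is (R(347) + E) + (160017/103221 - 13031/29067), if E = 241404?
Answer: 88608959874163/333369423 ≈ 2.6580e+5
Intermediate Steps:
R(w) = 450 + w² - 278*w
(R(347) + E) + (160017/103221 - 13031/29067) = ((450 + 347² - 278*347) + 241404) + (160017/103221 - 13031/29067) = ((450 + 120409 - 96466) + 241404) + (160017*(1/103221) - 13031*1/29067) = (24393 + 241404) + (53339/34407 - 13031/29067) = 265797 + 367349032/333369423 = 88608959874163/333369423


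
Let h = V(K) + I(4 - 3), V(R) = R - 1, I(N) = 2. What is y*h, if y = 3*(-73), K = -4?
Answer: 657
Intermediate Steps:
y = -219
V(R) = -1 + R
h = -3 (h = (-1 - 4) + 2 = -5 + 2 = -3)
y*h = -219*(-3) = 657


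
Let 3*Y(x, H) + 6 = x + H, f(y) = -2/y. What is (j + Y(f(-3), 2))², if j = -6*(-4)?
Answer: 42436/81 ≈ 523.90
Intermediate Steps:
j = 24
Y(x, H) = -2 + H/3 + x/3 (Y(x, H) = -2 + (x + H)/3 = -2 + (H + x)/3 = -2 + (H/3 + x/3) = -2 + H/3 + x/3)
(j + Y(f(-3), 2))² = (24 + (-2 + (⅓)*2 + (-2/(-3))/3))² = (24 + (-2 + ⅔ + (-2*(-⅓))/3))² = (24 + (-2 + ⅔ + (⅓)*(⅔)))² = (24 + (-2 + ⅔ + 2/9))² = (24 - 10/9)² = (206/9)² = 42436/81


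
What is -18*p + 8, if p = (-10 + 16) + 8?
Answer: -244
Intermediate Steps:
p = 14 (p = 6 + 8 = 14)
-18*p + 8 = -18*14 + 8 = -252 + 8 = -244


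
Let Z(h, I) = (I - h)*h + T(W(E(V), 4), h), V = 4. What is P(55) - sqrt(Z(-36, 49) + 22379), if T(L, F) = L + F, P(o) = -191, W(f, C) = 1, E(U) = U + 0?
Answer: -191 - 2*sqrt(4821) ≈ -329.87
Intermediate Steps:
E(U) = U
T(L, F) = F + L
Z(h, I) = 1 + h + h*(I - h) (Z(h, I) = (I - h)*h + (h + 1) = h*(I - h) + (1 + h) = 1 + h + h*(I - h))
P(55) - sqrt(Z(-36, 49) + 22379) = -191 - sqrt((1 - 36 - 1*(-36)**2 + 49*(-36)) + 22379) = -191 - sqrt((1 - 36 - 1*1296 - 1764) + 22379) = -191 - sqrt((1 - 36 - 1296 - 1764) + 22379) = -191 - sqrt(-3095 + 22379) = -191 - sqrt(19284) = -191 - 2*sqrt(4821)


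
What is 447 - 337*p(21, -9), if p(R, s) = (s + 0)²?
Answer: -26850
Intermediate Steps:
p(R, s) = s²
447 - 337*p(21, -9) = 447 - 337*(-9)² = 447 - 337*81 = 447 - 27297 = -26850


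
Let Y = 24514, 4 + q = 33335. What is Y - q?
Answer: -8817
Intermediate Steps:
q = 33331 (q = -4 + 33335 = 33331)
Y - q = 24514 - 1*33331 = 24514 - 33331 = -8817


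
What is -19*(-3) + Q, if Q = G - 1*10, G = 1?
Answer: 48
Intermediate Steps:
Q = -9 (Q = 1 - 1*10 = 1 - 10 = -9)
-19*(-3) + Q = -19*(-3) - 9 = 57 - 9 = 48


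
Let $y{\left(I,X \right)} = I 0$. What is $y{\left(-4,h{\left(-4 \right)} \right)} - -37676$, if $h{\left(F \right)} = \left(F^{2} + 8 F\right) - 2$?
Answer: $37676$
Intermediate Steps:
$h{\left(F \right)} = -2 + F^{2} + 8 F$
$y{\left(I,X \right)} = 0$
$y{\left(-4,h{\left(-4 \right)} \right)} - -37676 = 0 - -37676 = 0 + 37676 = 37676$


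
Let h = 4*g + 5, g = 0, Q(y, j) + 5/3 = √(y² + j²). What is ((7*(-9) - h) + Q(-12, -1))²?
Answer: 44986/9 - 418*√145/3 ≈ 3320.6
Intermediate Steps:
Q(y, j) = -5/3 + √(j² + y²) (Q(y, j) = -5/3 + √(y² + j²) = -5/3 + √(j² + y²))
h = 5 (h = 4*0 + 5 = 0 + 5 = 5)
((7*(-9) - h) + Q(-12, -1))² = ((7*(-9) - 1*5) + (-5/3 + √((-1)² + (-12)²)))² = ((-63 - 5) + (-5/3 + √(1 + 144)))² = (-68 + (-5/3 + √145))² = (-209/3 + √145)²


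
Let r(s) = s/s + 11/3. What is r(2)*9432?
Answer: 44016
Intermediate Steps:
r(s) = 14/3 (r(s) = 1 + 11*(⅓) = 1 + 11/3 = 14/3)
r(2)*9432 = (14/3)*9432 = 44016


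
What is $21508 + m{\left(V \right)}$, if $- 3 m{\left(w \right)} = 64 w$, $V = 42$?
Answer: $20612$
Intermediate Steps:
$m{\left(w \right)} = - \frac{64 w}{3}$
$21508 + m{\left(V \right)} = 21508 - 896 = 20612$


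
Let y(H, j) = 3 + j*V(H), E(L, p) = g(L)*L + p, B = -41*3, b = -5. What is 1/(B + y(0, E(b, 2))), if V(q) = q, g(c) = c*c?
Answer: -1/120 ≈ -0.0083333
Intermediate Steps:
g(c) = c**2
B = -123
E(L, p) = p + L**3 (E(L, p) = L**2*L + p = L**3 + p = p + L**3)
y(H, j) = 3 + H*j (y(H, j) = 3 + j*H = 3 + H*j)
1/(B + y(0, E(b, 2))) = 1/(-123 + (3 + 0*(2 + (-5)**3))) = 1/(-123 + (3 + 0*(2 - 125))) = 1/(-123 + (3 + 0*(-123))) = 1/(-123 + (3 + 0)) = 1/(-123 + 3) = 1/(-120) = -1/120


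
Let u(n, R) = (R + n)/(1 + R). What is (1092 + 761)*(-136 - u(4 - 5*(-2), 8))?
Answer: -2308838/9 ≈ -2.5654e+5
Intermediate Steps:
u(n, R) = (R + n)/(1 + R)
(1092 + 761)*(-136 - u(4 - 5*(-2), 8)) = (1092 + 761)*(-136 - (8 + (4 - 5*(-2)))/(1 + 8)) = 1853*(-136 - (8 + (4 + 10))/9) = 1853*(-136 - (8 + 14)/9) = 1853*(-136 - 22/9) = 1853*(-1246/9) = -2308838/9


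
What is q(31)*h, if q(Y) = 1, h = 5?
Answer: 5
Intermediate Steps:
q(31)*h = 1*5 = 5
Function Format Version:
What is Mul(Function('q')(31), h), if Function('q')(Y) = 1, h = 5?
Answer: 5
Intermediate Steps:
Mul(Function('q')(31), h) = Mul(1, 5) = 5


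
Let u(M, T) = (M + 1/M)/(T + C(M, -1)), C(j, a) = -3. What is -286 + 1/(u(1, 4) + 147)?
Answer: -42613/149 ≈ -285.99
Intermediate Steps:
u(M, T) = (M + 1/M)/(-3 + T) (u(M, T) = (M + 1/M)/(T - 3) = (M + 1/M)/(-3 + T))
-286 + 1/(u(1, 4) + 147) = -286 + 1/((1 + 1²)/(1*(-3 + 4)) + 147) = -286 + 1/(1*(1 + 1)/1 + 147) = -286 + 1/(1*1*2 + 147) = -286 + 1/(2 + 147) = -286 + 1/149 = -42613/149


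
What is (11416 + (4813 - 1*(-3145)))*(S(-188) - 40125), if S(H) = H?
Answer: -781024062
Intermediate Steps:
(11416 + (4813 - 1*(-3145)))*(S(-188) - 40125) = (11416 + (4813 - 1*(-3145)))*(-188 - 40125) = (11416 + (4813 + 3145))*(-40313) = (11416 + 7958)*(-40313) = 19374*(-40313) = -781024062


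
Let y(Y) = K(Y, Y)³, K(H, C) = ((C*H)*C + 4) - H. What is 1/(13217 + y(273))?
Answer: 1/8422608181186883607009 ≈ 1.1873e-22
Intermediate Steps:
K(H, C) = 4 - H + H*C² (K(H, C) = (H*C² + 4) - H = (4 + H*C²) - H = 4 - H + H*C²)
y(Y) = (4 + Y³ - Y)³ (y(Y) = (4 - Y + Y*Y²)³ = (4 - Y + Y³)³ = (4 + Y³ - Y)³)
1/(13217 + y(273)) = 1/(13217 + (4 + 273³ - 1*273)³) = 1/(13217 + (4 + 20346417 - 273)³) = 1/(13217 + 20346148³) = 1/(13217 + 8422608181186883593792) = 1/8422608181186883607009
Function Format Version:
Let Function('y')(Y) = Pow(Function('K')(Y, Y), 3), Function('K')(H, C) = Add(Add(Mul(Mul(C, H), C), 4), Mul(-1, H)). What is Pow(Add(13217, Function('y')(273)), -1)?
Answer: Rational(1, 8422608181186883607009) ≈ 1.1873e-22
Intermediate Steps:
Function('K')(H, C) = Add(4, Mul(-1, H), Mul(H, Pow(C, 2))) (Function('K')(H, C) = Add(Add(Mul(H, Pow(C, 2)), 4), Mul(-1, H)) = Add(Add(4, Mul(H, Pow(C, 2))), Mul(-1, H)) = Add(4, Mul(-1, H), Mul(H, Pow(C, 2))))
Function('y')(Y) = Pow(Add(4, Pow(Y, 3), Mul(-1, Y)), 3) (Function('y')(Y) = Pow(Add(4, Mul(-1, Y), Mul(Y, Pow(Y, 2))), 3) = Pow(Add(4, Mul(-1, Y), Pow(Y, 3)), 3) = Pow(Add(4, Pow(Y, 3), Mul(-1, Y)), 3))
Pow(Add(13217, Function('y')(273)), -1) = Pow(Add(13217, Pow(Add(4, Pow(273, 3), Mul(-1, 273)), 3)), -1) = Pow(Add(13217, Pow(Add(4, 20346417, -273), 3)), -1) = Pow(Add(13217, Pow(20346148, 3)), -1) = Pow(Add(13217, 8422608181186883593792), -1) = Pow(8422608181186883607009, -1) = Rational(1, 8422608181186883607009)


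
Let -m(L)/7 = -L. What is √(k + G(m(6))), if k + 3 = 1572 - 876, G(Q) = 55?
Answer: 2*√187 ≈ 27.350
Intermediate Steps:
m(L) = 7*L (m(L) = -(-7)*L = 7*L)
k = 693 (k = -3 + (1572 - 876) = -3 + 696 = 693)
√(k + G(m(6))) = √(693 + 55) = √748 = 2*√187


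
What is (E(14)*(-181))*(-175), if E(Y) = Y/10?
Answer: 44345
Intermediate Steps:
E(Y) = Y/10 (E(Y) = Y*(1/10) = Y/10)
(E(14)*(-181))*(-175) = (((1/10)*14)*(-181))*(-175) = ((7/5)*(-181))*(-175) = -1267/5*(-175) = 44345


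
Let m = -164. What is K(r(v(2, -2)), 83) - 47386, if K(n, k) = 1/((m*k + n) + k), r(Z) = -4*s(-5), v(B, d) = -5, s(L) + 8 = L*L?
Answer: -644307443/13597 ≈ -47386.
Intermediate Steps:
s(L) = -8 + L² (s(L) = -8 + L*L = -8 + L²)
r(Z) = -68 (r(Z) = -4*(-8 + (-5)²) = -4*(-8 + 25) = -4*17 = -68)
K(n, k) = 1/(n - 163*k) (K(n, k) = 1/((-164*k + n) + k) = 1/((n - 164*k) + k) = 1/(n - 163*k))
K(r(v(2, -2)), 83) - 47386 = 1/(-68 - 163*83) - 47386 = 1/(-68 - 13529) - 47386 = 1/(-13597) - 47386 = -1/13597 - 47386 = -644307443/13597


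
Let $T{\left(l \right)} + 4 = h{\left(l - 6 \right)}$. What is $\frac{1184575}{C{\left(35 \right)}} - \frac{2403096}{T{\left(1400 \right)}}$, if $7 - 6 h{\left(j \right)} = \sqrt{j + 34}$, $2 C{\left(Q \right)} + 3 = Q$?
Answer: $- \frac{151330691}{1072} + \frac{28837152 \sqrt{357}}{1139} \approx 3.372 \cdot 10^{5}$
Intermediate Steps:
$C{\left(Q \right)} = - \frac{3}{2} + \frac{Q}{2}$
$h{\left(j \right)} = \frac{7}{6} - \frac{\sqrt{34 + j}}{6}$ ($h{\left(j \right)} = \frac{7}{6} - \frac{\sqrt{j + 34}}{6} = \frac{7}{6} - \frac{\sqrt{34 + j}}{6}$)
$T{\left(l \right)} = - \frac{17}{6} - \frac{\sqrt{28 + l}}{6}$ ($T{\left(l \right)} = -4 - \left(- \frac{7}{6} + \frac{\sqrt{34 + \left(l - 6\right)}}{6}\right) = -4 - \left(- \frac{7}{6} + \frac{\sqrt{34 + \left(-6 + l\right)}}{6}\right) = -4 - \left(- \frac{7}{6} + \frac{\sqrt{28 + l}}{6}\right) = - \frac{17}{6} - \frac{\sqrt{28 + l}}{6}$)
$\frac{1184575}{C{\left(35 \right)}} - \frac{2403096}{T{\left(1400 \right)}} = \frac{1184575}{- \frac{3}{2} + \frac{1}{2} \cdot 35} - \frac{2403096}{- \frac{17}{6} - \frac{\sqrt{28 + 1400}}{6}} = \frac{1184575}{- \frac{3}{2} + \frac{35}{2}} - \frac{2403096}{- \frac{17}{6} - \frac{\sqrt{1428}}{6}} = \frac{1184575}{16} - \frac{2403096}{- \frac{17}{6} - \frac{2 \sqrt{357}}{6}} = 1184575 \cdot \frac{1}{16} - \frac{2403096}{- \frac{17}{6} - \frac{\sqrt{357}}{3}} = \frac{1184575}{16} - \frac{2403096}{- \frac{17}{6} - \frac{\sqrt{357}}{3}}$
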